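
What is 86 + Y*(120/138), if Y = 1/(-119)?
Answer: 235362/2737 ≈ 85.993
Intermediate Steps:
Y = -1/119 ≈ -0.0084034
86 + Y*(120/138) = 86 - 120/(119*138) = 86 - 1/119*20/23 = 86 - 20/2737 = 235362/2737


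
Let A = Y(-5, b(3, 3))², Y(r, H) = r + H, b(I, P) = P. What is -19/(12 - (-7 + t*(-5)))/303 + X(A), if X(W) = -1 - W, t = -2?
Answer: -13654/2727 ≈ -5.0070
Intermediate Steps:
Y(r, H) = H + r
A = 4 (A = (3 - 5)² = (-2)² = 4)
-19/(12 - (-7 + t*(-5)))/303 + X(A) = -19/(12 - (-7 - 2*(-5)))/303 + (-1 - 1*4) = -19/(12 - (-7 + 10))*(1/303) + (-1 - 4) = -19/(12 - 1*3)*(1/303) - 5 = -19/(12 - 3)*(1/303) - 5 = -19/9*(1/303) - 5 = -19*⅑*(1/303) - 5 = -19/9*1/303 - 5 = -19/2727 - 5 = -13654/2727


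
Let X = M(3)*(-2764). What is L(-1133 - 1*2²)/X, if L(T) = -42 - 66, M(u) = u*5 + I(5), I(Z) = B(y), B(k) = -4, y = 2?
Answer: 27/7601 ≈ 0.0035522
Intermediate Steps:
I(Z) = -4
M(u) = -4 + 5*u (M(u) = u*5 - 4 = 5*u - 4 = -4 + 5*u)
L(T) = -108
X = -30404 (X = (-4 + 5*3)*(-2764) = (-4 + 15)*(-2764) = 11*(-2764) = -30404)
L(-1133 - 1*2²)/X = -108/(-30404) = -108*(-1/30404) = 27/7601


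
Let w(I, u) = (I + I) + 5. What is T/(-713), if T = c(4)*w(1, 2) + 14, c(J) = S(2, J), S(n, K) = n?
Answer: -28/713 ≈ -0.039271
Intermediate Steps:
w(I, u) = 5 + 2*I (w(I, u) = 2*I + 5 = 5 + 2*I)
c(J) = 2
T = 28 (T = 2*(5 + 2*1) + 14 = 2*(5 + 2) + 14 = 2*7 + 14 = 14 + 14 = 28)
T/(-713) = 28/(-713) = 28*(-1/713) = -28/713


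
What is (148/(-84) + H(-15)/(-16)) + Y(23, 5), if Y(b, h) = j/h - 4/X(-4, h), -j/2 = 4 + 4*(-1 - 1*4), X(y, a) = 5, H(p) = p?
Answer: 8023/1680 ≈ 4.7756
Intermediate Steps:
j = 32 (j = -2*(4 + 4*(-1 - 1*4)) = -2*(4 + 4*(-1 - 4)) = -2*(4 + 4*(-5)) = -2*(4 - 20) = -2*(-16) = 32)
Y(b, h) = -⅘ + 32/h (Y(b, h) = 32/h - 4/5 = 32/h - 4*⅕ = 32/h - ⅘ = -⅘ + 32/h)
(148/(-84) + H(-15)/(-16)) + Y(23, 5) = (148/(-84) - 15/(-16)) + (-⅘ + 32/5) = (148*(-1/84) - 15*(-1/16)) + (-⅘ + 32*(⅕)) = (-37/21 + 15/16) + (-⅘ + 32/5) = -277/336 + 28/5 = 8023/1680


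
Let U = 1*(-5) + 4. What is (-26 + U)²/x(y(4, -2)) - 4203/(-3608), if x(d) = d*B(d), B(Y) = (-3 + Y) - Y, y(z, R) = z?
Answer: -214983/3608 ≈ -59.585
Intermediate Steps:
B(Y) = -3
U = -1 (U = -5 + 4 = -1)
x(d) = -3*d (x(d) = d*(-3) = -3*d)
(-26 + U)²/x(y(4, -2)) - 4203/(-3608) = (-26 - 1)²/((-3*4)) - 4203/(-3608) = (-27)²/(-12) - 4203*(-1/3608) = 729*(-1/12) + 4203/3608 = -243/4 + 4203/3608 = -214983/3608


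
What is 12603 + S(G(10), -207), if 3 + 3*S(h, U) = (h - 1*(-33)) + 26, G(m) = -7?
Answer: 37858/3 ≈ 12619.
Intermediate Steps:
S(h, U) = 56/3 + h/3 (S(h, U) = -1 + ((h - 1*(-33)) + 26)/3 = -1 + ((h + 33) + 26)/3 = -1 + ((33 + h) + 26)/3 = -1 + (59 + h)/3 = -1 + (59/3 + h/3) = 56/3 + h/3)
12603 + S(G(10), -207) = 12603 + (56/3 + (1/3)*(-7)) = 12603 + (56/3 - 7/3) = 12603 + 49/3 = 37858/3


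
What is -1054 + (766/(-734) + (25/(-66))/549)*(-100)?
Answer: -6313641856/6648939 ≈ -949.57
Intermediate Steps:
-1054 + (766/(-734) + (25/(-66))/549)*(-100) = -1054 + (766*(-1/734) + (25*(-1/66))*(1/549))*(-100) = -1054 + (-383/367 - 25/66*1/549)*(-100) = -1054 + (-383/367 - 25/36234)*(-100) = -1054 - 13886797/13297878*(-100) = -1054 + 694339850/6648939 = -6313641856/6648939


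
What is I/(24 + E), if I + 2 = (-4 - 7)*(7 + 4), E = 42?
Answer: -41/22 ≈ -1.8636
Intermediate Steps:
I = -123 (I = -2 + (-4 - 7)*(7 + 4) = -2 - 11*11 = -2 - 121 = -123)
I/(24 + E) = -123/(24 + 42) = -123/66 = (1/66)*(-123) = -41/22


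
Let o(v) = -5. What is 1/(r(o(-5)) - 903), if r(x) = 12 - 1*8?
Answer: -1/899 ≈ -0.0011123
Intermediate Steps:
r(x) = 4 (r(x) = 12 - 8 = 4)
1/(r(o(-5)) - 903) = 1/(4 - 903) = 1/(-899) = -1/899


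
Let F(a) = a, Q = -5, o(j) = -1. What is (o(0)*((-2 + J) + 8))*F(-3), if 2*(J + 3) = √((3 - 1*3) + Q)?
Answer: 9 + 3*I*√5/2 ≈ 9.0 + 3.3541*I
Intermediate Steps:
J = -3 + I*√5/2 (J = -3 + √((3 - 1*3) - 5)/2 = -3 + √((3 - 3) - 5)/2 = -3 + √(0 - 5)/2 = -3 + √(-5)/2 = -3 + (I*√5)/2 = -3 + I*√5/2 ≈ -3.0 + 1.118*I)
(o(0)*((-2 + J) + 8))*F(-3) = -((-2 + (-3 + I*√5/2)) + 8)*(-3) = -((-5 + I*√5/2) + 8)*(-3) = -(3 + I*√5/2)*(-3) = (-3 - I*√5/2)*(-3) = 9 + 3*I*√5/2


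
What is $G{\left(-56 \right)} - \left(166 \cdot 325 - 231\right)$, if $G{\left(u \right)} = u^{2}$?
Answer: $-50583$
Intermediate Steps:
$G{\left(-56 \right)} - \left(166 \cdot 325 - 231\right) = \left(-56\right)^{2} - \left(166 \cdot 325 - 231\right) = 3136 - \left(53950 - 231\right) = 3136 - 53719 = -50583$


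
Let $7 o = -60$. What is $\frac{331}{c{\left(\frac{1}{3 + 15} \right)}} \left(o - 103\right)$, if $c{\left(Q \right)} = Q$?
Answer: $- \frac{4653198}{7} \approx -6.6474 \cdot 10^{5}$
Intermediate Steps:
$o = - \frac{60}{7}$ ($o = \frac{1}{7} \left(-60\right) = - \frac{60}{7} \approx -8.5714$)
$\frac{331}{c{\left(\frac{1}{3 + 15} \right)}} \left(o - 103\right) = \frac{331}{\frac{1}{3 + 15}} \left(- \frac{60}{7} - 103\right) = \frac{331}{\frac{1}{18}} \left(- \frac{781}{7}\right) = 331 \frac{1}{\frac{1}{18}} \left(- \frac{781}{7}\right) = 331 \cdot 18 \left(- \frac{781}{7}\right) = 5958 \left(- \frac{781}{7}\right) = - \frac{4653198}{7}$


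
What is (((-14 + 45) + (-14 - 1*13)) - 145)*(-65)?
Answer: 9165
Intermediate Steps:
(((-14 + 45) + (-14 - 1*13)) - 145)*(-65) = ((31 + (-14 - 13)) - 145)*(-65) = ((31 - 27) - 145)*(-65) = (4 - 145)*(-65) = -141*(-65) = 9165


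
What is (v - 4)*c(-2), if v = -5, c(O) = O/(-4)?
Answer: -9/2 ≈ -4.5000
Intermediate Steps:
c(O) = -O/4
(v - 4)*c(-2) = (-5 - 4)*(-¼*(-2)) = -9*½ = -9/2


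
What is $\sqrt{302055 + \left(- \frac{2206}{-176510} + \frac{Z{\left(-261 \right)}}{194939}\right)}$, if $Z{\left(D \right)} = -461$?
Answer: $\frac{\sqrt{89405070510276323634445465}}{17204341445} \approx 549.6$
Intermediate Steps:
$\sqrt{302055 + \left(- \frac{2206}{-176510} + \frac{Z{\left(-261 \right)}}{194939}\right)} = \sqrt{302055 - \left(- \frac{1103}{88255} + \frac{461}{194939}\right)} = \sqrt{302055 - - \frac{174332162}{17204341445}} = \sqrt{302055 + \left(\frac{1103}{88255} - \frac{461}{194939}\right)} = \sqrt{302055 + \frac{174332162}{17204341445}} = \sqrt{\frac{5196657529501637}{17204341445}} = \frac{\sqrt{89405070510276323634445465}}{17204341445}$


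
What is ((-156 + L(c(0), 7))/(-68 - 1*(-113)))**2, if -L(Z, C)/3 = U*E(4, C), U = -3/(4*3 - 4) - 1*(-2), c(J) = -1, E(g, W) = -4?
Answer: 8281/900 ≈ 9.2011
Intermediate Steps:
U = 13/8 (U = -3/(12 - 4) + 2 = -3/8 + 2 = 13/8 ≈ 1.6250)
L(Z, C) = 39/2 (L(Z, C) = -39*(-4)/8 = -3*(-13/2) = 39/2)
((-156 + L(c(0), 7))/(-68 - 1*(-113)))**2 = ((-156 + 39/2)/(-68 - 1*(-113)))**2 = (-273/(2*(-68 + 113)))**2 = (-273/2/45)**2 = (-273/2*1/45)**2 = (-91/30)**2 = 8281/900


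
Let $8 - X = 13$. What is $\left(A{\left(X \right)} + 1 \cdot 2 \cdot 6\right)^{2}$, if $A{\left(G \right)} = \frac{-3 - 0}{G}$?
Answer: $\frac{3969}{25} \approx 158.76$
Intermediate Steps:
$X = -5$ ($X = 8 - 13 = -5$)
$A{\left(G \right)} = - \frac{3}{G}$ ($A{\left(G \right)} = \frac{-3 + 0}{G} = - \frac{3}{G}$)
$\left(A{\left(X \right)} + 1 \cdot 2 \cdot 6\right)^{2} = \left(- \frac{3}{-5} + 1 \cdot 2 \cdot 6\right)^{2} = \left(\left(-3\right) \left(- \frac{1}{5}\right) + 2 \cdot 6\right)^{2} = \left(\frac{3}{5} + 12\right)^{2} = \left(\frac{63}{5}\right)^{2} = \frac{3969}{25}$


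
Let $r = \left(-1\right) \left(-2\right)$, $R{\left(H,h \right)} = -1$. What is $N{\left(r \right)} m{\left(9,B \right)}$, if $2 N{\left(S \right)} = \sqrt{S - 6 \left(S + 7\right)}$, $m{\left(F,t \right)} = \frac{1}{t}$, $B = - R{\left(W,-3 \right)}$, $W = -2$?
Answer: $i \sqrt{13} \approx 3.6056 i$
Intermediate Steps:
$r = 2$
$B = 1$ ($B = \left(-1\right) \left(-1\right) = 1$)
$N{\left(S \right)} = \frac{\sqrt{-42 - 5 S}}{2}$ ($N{\left(S \right)} = \frac{\sqrt{S - 6 \left(S + 7\right)}}{2} = \frac{\sqrt{S - 6 \left(7 + S\right)}}{2} = \frac{\sqrt{S - \left(42 + 6 S\right)}}{2} = \frac{\sqrt{-42 - 5 S}}{2}$)
$N{\left(r \right)} m{\left(9,B \right)} = \frac{\frac{1}{2} \sqrt{-42 - 10}}{1} = \frac{\sqrt{-42 - 10}}{2} \cdot 1 = \frac{\sqrt{-52}}{2} \cdot 1 = \frac{2 i \sqrt{13}}{2} \cdot 1 = i \sqrt{13} \cdot 1 = i \sqrt{13}$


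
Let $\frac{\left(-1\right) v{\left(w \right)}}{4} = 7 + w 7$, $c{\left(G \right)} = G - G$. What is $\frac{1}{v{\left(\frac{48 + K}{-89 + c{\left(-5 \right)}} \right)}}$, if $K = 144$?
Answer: $\frac{89}{2884} \approx 0.03086$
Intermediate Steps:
$c{\left(G \right)} = 0$
$v{\left(w \right)} = -28 - 28 w$ ($v{\left(w \right)} = - 4 \left(7 + w 7\right) = - 4 \left(7 + 7 w\right) = -28 - 28 w$)
$\frac{1}{v{\left(\frac{48 + K}{-89 + c{\left(-5 \right)}} \right)}} = \frac{1}{-28 - 28 \frac{48 + 144}{-89 + 0}} = \frac{1}{-28 - 28 \frac{192}{-89}} = \frac{1}{-28 - 28 \cdot 192 \left(- \frac{1}{89}\right)} = \frac{1}{-28 - - \frac{5376}{89}} = \frac{1}{-28 + \frac{5376}{89}} = \frac{1}{\frac{2884}{89}} = \frac{89}{2884}$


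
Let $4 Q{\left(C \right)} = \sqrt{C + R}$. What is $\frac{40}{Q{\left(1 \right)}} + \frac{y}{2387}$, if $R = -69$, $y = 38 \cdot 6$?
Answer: $\frac{228}{2387} - \frac{80 i \sqrt{17}}{17} \approx 0.095517 - 19.403 i$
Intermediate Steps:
$y = 228$
$Q{\left(C \right)} = \frac{\sqrt{-69 + C}}{4}$ ($Q{\left(C \right)} = \frac{\sqrt{C - 69}}{4} = \frac{\sqrt{-69 + C}}{4}$)
$\frac{40}{Q{\left(1 \right)}} + \frac{y}{2387} = \frac{40}{\frac{1}{4} \sqrt{-69 + 1}} + \frac{228}{2387} = \frac{40}{\frac{1}{4} \sqrt{-68}} + 228 \cdot \frac{1}{2387} = \frac{40}{\frac{1}{4} \cdot 2 i \sqrt{17}} + \frac{228}{2387} = \frac{40}{\frac{1}{2} i \sqrt{17}} + \frac{228}{2387} = 40 \left(- \frac{2 i \sqrt{17}}{17}\right) + \frac{228}{2387} = - \frac{80 i \sqrt{17}}{17} + \frac{228}{2387} = \frac{228}{2387} - \frac{80 i \sqrt{17}}{17}$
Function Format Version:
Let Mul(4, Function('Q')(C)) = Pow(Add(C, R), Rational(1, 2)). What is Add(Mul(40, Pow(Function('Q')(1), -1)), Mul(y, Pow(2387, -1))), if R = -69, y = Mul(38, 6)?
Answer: Add(Rational(228, 2387), Mul(Rational(-80, 17), I, Pow(17, Rational(1, 2)))) ≈ Add(0.095517, Mul(-19.403, I))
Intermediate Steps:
y = 228
Function('Q')(C) = Mul(Rational(1, 4), Pow(Add(-69, C), Rational(1, 2))) (Function('Q')(C) = Mul(Rational(1, 4), Pow(Add(C, -69), Rational(1, 2))) = Mul(Rational(1, 4), Pow(Add(-69, C), Rational(1, 2))))
Add(Mul(40, Pow(Function('Q')(1), -1)), Mul(y, Pow(2387, -1))) = Add(Mul(40, Pow(Mul(Rational(1, 4), Pow(Add(-69, 1), Rational(1, 2))), -1)), Mul(228, Pow(2387, -1))) = Add(Mul(40, Pow(Mul(Rational(1, 4), Pow(-68, Rational(1, 2))), -1)), Mul(228, Rational(1, 2387))) = Add(Mul(40, Pow(Mul(Rational(1, 4), Mul(2, I, Pow(17, Rational(1, 2)))), -1)), Rational(228, 2387)) = Add(Mul(40, Pow(Mul(Rational(1, 2), I, Pow(17, Rational(1, 2))), -1)), Rational(228, 2387)) = Add(Mul(40, Mul(Rational(-2, 17), I, Pow(17, Rational(1, 2)))), Rational(228, 2387)) = Add(Mul(Rational(-80, 17), I, Pow(17, Rational(1, 2))), Rational(228, 2387)) = Add(Rational(228, 2387), Mul(Rational(-80, 17), I, Pow(17, Rational(1, 2))))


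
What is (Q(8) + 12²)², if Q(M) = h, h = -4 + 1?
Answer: 19881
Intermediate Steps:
h = -3
Q(M) = -3
(Q(8) + 12²)² = (-3 + 12²)² = (-3 + 144)² = 141² = 19881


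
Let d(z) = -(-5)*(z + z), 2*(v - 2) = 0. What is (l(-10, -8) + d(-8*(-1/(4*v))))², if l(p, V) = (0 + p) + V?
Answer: 64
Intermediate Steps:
v = 2 (v = 2 + (½)*0 = 2 + 0 = 2)
l(p, V) = V + p (l(p, V) = p + V = V + p)
d(z) = 10*z (d(z) = -(-5)*2*z = -(-10)*z = 10*z)
(l(-10, -8) + d(-8*(-1/(4*v))))² = ((-8 - 10) + 10*(-8/(-2*2*2)))² = (-18 + 10*(-8/((-4*2))))² = (-18 + 10*(-8/(-8)))² = (-18 + 10*(-8*(-⅛)))² = (-18 + 10*1)² = (-18 + 10)² = (-8)² = 64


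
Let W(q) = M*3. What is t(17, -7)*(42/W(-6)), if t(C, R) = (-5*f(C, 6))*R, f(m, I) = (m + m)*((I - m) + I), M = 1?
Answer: -83300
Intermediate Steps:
f(m, I) = 2*m*(-m + 2*I) (f(m, I) = (2*m)*(-m + 2*I) = 2*m*(-m + 2*I))
t(C, R) = -10*C*R*(12 - C) (t(C, R) = (-10*C*(-C + 2*6))*R = (-10*C*(-C + 12))*R = (-10*C*(12 - C))*R = -10*C*R*(12 - C))
W(q) = 3 (W(q) = 1*3 = 3)
t(17, -7)*(42/W(-6)) = (10*17*(-7)*(-12 + 17))*(42/3) = (10*17*(-7)*5)*(42*(⅓)) = -5950*14 = -83300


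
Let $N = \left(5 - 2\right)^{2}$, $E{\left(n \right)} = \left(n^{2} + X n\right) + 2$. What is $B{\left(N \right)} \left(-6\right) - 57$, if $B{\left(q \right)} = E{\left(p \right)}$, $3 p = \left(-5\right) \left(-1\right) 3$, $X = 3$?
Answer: $-309$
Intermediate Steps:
$p = 5$ ($p = \frac{\left(-5\right) \left(-1\right) 3}{3} = \frac{5 \cdot 3}{3} = \frac{1}{3} \cdot 15 = 5$)
$E{\left(n \right)} = 2 + n^{2} + 3 n$ ($E{\left(n \right)} = \left(n^{2} + 3 n\right) + 2 = 2 + n^{2} + 3 n$)
$N = 9$ ($N = 3^{2} = 9$)
$B{\left(q \right)} = 42$ ($B{\left(q \right)} = 2 + 5^{2} + 3 \cdot 5 = 2 + 25 + 15 = 42$)
$B{\left(N \right)} \left(-6\right) - 57 = 42 \left(-6\right) - 57 = -252 - 57 = -309$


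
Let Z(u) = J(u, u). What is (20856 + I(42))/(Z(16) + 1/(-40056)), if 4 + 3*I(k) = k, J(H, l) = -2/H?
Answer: -52244707/313 ≈ -1.6692e+5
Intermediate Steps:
Z(u) = -2/u
I(k) = -4/3 + k/3
(20856 + I(42))/(Z(16) + 1/(-40056)) = (20856 + (-4/3 + (1/3)*42))/(-2/16 + 1/(-40056)) = (20856 + (-4/3 + 14))/(-2*1/16 - 1/40056) = (20856 + 38/3)/(-1/8 - 1/40056) = 62606/(3*(-626/5007)) = (62606/3)*(-5007/626) = -52244707/313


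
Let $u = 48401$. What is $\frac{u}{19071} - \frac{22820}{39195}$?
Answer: $\frac{2498935}{1277757} \approx 1.9557$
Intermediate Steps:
$\frac{u}{19071} - \frac{22820}{39195} = \frac{48401}{19071} - \frac{22820}{39195} = 48401 \cdot \frac{1}{19071} - \frac{4564}{7839} = \frac{48401}{19071} - \frac{4564}{7839} = \frac{2498935}{1277757}$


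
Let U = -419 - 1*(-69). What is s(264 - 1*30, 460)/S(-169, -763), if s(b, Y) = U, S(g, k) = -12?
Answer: 175/6 ≈ 29.167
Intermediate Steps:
U = -350 (U = -419 + 69 = -350)
s(b, Y) = -350
s(264 - 1*30, 460)/S(-169, -763) = -350/(-12) = -350*(-1/12) = 175/6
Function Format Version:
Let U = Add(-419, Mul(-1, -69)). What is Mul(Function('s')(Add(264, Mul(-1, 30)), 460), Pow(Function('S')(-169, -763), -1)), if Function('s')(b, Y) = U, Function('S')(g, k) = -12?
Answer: Rational(175, 6) ≈ 29.167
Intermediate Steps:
U = -350 (U = Add(-419, 69) = -350)
Function('s')(b, Y) = -350
Mul(Function('s')(Add(264, Mul(-1, 30)), 460), Pow(Function('S')(-169, -763), -1)) = Mul(-350, Pow(-12, -1)) = Mul(-350, Rational(-1, 12)) = Rational(175, 6)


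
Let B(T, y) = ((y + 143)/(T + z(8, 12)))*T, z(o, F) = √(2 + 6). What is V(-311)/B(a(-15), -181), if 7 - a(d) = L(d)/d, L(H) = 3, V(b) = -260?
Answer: 130/19 + 325*√2/171 ≈ 9.5299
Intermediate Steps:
z(o, F) = 2*√2 (z(o, F) = √8 = 2*√2)
a(d) = 7 - 3/d
B(T, y) = T*(143 + y)/(T + 2*√2) (B(T, y) = ((y + 143)/(T + 2*√2))*T = ((143 + y)/(T + 2*√2))*T = T*(143 + y)/(T + 2*√2))
V(-311)/B(a(-15), -181) = -260*((7 - 3/(-15)) + 2*√2)/((7 - 3/(-15))*(143 - 181)) = -260*(-((7 - 3*(-1/15)) + 2*√2)/(38*(7 - 3*(-1/15)))) = -260*(-((7 + ⅕) + 2*√2)/(38*(7 + ⅕))) = -(-130/19 - 325*√2/171) = -260*(-1/38 - 5*√2/684) = 130/19 + 325*√2/171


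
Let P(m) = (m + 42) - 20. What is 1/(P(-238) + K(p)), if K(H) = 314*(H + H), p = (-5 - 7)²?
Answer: 1/90216 ≈ 1.1085e-5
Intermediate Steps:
p = 144 (p = (-12)² = 144)
K(H) = 628*H (K(H) = 314*(2*H) = 628*H)
P(m) = 22 + m (P(m) = (42 + m) - 20 = 22 + m)
1/(P(-238) + K(p)) = 1/((22 - 238) + 628*144) = 1/(-216 + 90432) = 1/90216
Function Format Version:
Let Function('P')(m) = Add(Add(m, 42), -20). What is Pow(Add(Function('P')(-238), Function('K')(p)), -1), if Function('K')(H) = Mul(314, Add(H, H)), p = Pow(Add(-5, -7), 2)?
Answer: Rational(1, 90216) ≈ 1.1085e-5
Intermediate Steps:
p = 144 (p = Pow(-12, 2) = 144)
Function('K')(H) = Mul(628, H) (Function('K')(H) = Mul(314, Mul(2, H)) = Mul(628, H))
Function('P')(m) = Add(22, m) (Function('P')(m) = Add(Add(42, m), -20) = Add(22, m))
Pow(Add(Function('P')(-238), Function('K')(p)), -1) = Pow(Add(Add(22, -238), Mul(628, 144)), -1) = Pow(Add(-216, 90432), -1) = Pow(90216, -1) = Rational(1, 90216)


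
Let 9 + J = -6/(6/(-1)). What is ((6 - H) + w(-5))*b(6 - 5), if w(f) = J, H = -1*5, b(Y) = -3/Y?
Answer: -9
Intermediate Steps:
H = -5
J = -8 (J = -9 - 6/(6/(-1)) = -9 - 6/(6*(-1)) = -9 - 6/(-6) = -9 - 6*(-1/6) = -9 + 1 = -8)
w(f) = -8
((6 - H) + w(-5))*b(6 - 5) = ((6 - 1*(-5)) - 8)*(-3/(6 - 5)) = ((6 + 5) - 8)*(-3/1) = (11 - 8)*(-3*1) = 3*(-3) = -9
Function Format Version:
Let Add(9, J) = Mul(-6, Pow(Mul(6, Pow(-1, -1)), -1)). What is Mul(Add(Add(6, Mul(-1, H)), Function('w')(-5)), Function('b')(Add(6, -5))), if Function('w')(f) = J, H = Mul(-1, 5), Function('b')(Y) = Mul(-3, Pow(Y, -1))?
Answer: -9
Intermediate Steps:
H = -5
J = -8 (J = Add(-9, Mul(-6, Pow(Mul(6, Pow(-1, -1)), -1))) = Add(-9, Mul(-6, Pow(Mul(6, -1), -1))) = Add(-9, Mul(-6, Pow(-6, -1))) = Add(-9, Mul(-6, Rational(-1, 6))) = Add(-9, 1) = -8)
Function('w')(f) = -8
Mul(Add(Add(6, Mul(-1, H)), Function('w')(-5)), Function('b')(Add(6, -5))) = Mul(Add(Add(6, Mul(-1, -5)), -8), Mul(-3, Pow(Add(6, -5), -1))) = Mul(Add(Add(6, 5), -8), Mul(-3, Pow(1, -1))) = Mul(Add(11, -8), Mul(-3, 1)) = Mul(3, -3) = -9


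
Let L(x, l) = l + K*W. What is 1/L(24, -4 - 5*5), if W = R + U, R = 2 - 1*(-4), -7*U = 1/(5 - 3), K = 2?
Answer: -7/120 ≈ -0.058333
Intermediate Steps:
U = -1/14 (U = -1/(7*(5 - 3)) = -1/7/2 = -1/7*1/2 = -1/14 ≈ -0.071429)
R = 6 (R = 2 + 4 = 6)
W = 83/14 (W = 6 - 1/14 = 83/14 ≈ 5.9286)
L(x, l) = 83/7 + l (L(x, l) = l + 2*(83/14) = l + 83/7 = 83/7 + l)
1/L(24, -4 - 5*5) = 1/(83/7 + (-4 - 5*5)) = 1/(83/7 + (-4 - 25)) = 1/(83/7 - 29) = 1/(-120/7) = -7/120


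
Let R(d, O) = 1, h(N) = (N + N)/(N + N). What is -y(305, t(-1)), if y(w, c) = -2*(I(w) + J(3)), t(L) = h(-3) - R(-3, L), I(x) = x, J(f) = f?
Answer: 616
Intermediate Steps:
h(N) = 1 (h(N) = (2*N)/((2*N)) = (2*N)*(1/(2*N)) = 1)
t(L) = 0 (t(L) = 1 - 1*1 = 1 - 1 = 0)
y(w, c) = -6 - 2*w (y(w, c) = -2*(w + 3) = -2*(3 + w) = -6 - 2*w)
-y(305, t(-1)) = -(-6 - 2*305) = -(-6 - 610) = -1*(-616) = 616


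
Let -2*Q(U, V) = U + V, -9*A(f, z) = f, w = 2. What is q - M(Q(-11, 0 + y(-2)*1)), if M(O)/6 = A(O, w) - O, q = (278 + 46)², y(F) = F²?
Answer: 314998/3 ≈ 1.0500e+5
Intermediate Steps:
A(f, z) = -f/9
Q(U, V) = -U/2 - V/2 (Q(U, V) = -(U + V)/2 = -U/2 - V/2)
q = 104976 (q = 324² = 104976)
M(O) = -20*O/3 (M(O) = 6*(-O/9 - O) = 6*(-10*O/9) = -20*O/3)
q - M(Q(-11, 0 + y(-2)*1)) = 104976 - (-20)*(-½*(-11) - (0 + (-2)²*1)/2)/3 = 104976 - (-20)*(11/2 - (0 + 4*1)/2)/3 = 104976 - (-20)*(11/2 - (0 + 4)/2)/3 = 104976 - (-20)*(11/2 - ½*4)/3 = 104976 - (-20)*(11/2 - 2)/3 = 104976 - (-20)*7/(3*2) = 104976 - 1*(-70/3) = 104976 + 70/3 = 314998/3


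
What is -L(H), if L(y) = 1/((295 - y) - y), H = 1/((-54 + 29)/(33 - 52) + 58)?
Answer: -1127/332427 ≈ -0.0033902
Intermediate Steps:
H = 19/1127 (H = 1/(-25/(-19) + 58) = 1/(-25*(-1/19) + 58) = 1/(25/19 + 58) = 1/(1127/19) = 19/1127 ≈ 0.016859)
L(y) = 1/(295 - 2*y)
-L(H) = -(-1)/(-295 + 2*(19/1127)) = -(-1)/(-295 + 38/1127) = -(-1)/(-332427/1127) = -(-1)*(-1127)/332427 = -1*1127/332427 = -1127/332427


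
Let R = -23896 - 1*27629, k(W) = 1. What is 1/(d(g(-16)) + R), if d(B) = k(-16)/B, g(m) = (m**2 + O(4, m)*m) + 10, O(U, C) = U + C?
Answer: -458/23598449 ≈ -1.9408e-5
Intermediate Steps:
O(U, C) = C + U
g(m) = 10 + m**2 + m*(4 + m) (g(m) = (m**2 + (m + 4)*m) + 10 = (m**2 + (4 + m)*m) + 10 = (m**2 + m*(4 + m)) + 10 = 10 + m**2 + m*(4 + m))
d(B) = 1/B
R = -51525 (R = -23896 - 27629 = -51525)
1/(d(g(-16)) + R) = 1/(1/(10 + (-16)**2 - 16*(4 - 16)) - 51525) = 1/(1/(10 + 256 - 16*(-12)) - 51525) = 1/(1/(10 + 256 + 192) - 51525) = 1/(1/458 - 51525) = 1/(-23598449/458) = -458/23598449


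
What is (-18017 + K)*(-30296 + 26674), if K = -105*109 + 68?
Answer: 106465068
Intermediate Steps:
K = -11377 (K = -11445 + 68 = -11377)
(-18017 + K)*(-30296 + 26674) = (-18017 - 11377)*(-30296 + 26674) = -29394*(-3622) = 106465068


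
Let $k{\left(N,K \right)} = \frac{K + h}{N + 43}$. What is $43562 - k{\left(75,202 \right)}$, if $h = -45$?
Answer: $\frac{5140159}{118} \approx 43561.0$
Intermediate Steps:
$k{\left(N,K \right)} = \frac{-45 + K}{43 + N}$ ($k{\left(N,K \right)} = \frac{K - 45}{N + 43} = \frac{-45 + K}{43 + N}$)
$43562 - k{\left(75,202 \right)} = 43562 - \frac{-45 + 202}{43 + 75} = 43562 - \frac{1}{118} \cdot 157 = 43562 - \frac{157}{118} = \frac{5140159}{118}$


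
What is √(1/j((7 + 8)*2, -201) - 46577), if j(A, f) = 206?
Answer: I*√1976541366/206 ≈ 215.82*I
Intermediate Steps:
√(1/j((7 + 8)*2, -201) - 46577) = √(1/206 - 46577) = √(-9594861/206) = I*√1976541366/206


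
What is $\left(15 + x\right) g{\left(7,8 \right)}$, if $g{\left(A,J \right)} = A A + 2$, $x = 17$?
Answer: $1632$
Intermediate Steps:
$g{\left(A,J \right)} = 2 + A^{2}$ ($g{\left(A,J \right)} = A^{2} + 2 = 2 + A^{2}$)
$\left(15 + x\right) g{\left(7,8 \right)} = \left(15 + 17\right) \left(2 + 7^{2}\right) = 32 \left(2 + 49\right) = 32 \cdot 51 = 1632$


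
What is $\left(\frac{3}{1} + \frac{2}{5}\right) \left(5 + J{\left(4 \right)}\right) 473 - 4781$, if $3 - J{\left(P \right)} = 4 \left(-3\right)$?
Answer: $27383$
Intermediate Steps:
$J{\left(P \right)} = 15$ ($J{\left(P \right)} = 3 - 4 \left(-3\right) = 3 - -12 = 3 + 12 = 15$)
$\left(\frac{3}{1} + \frac{2}{5}\right) \left(5 + J{\left(4 \right)}\right) 473 - 4781 = \left(\frac{3}{1} + \frac{2}{5}\right) \left(5 + 15\right) 473 - 4781 = \left(3 \cdot 1 + 2 \cdot \frac{1}{5}\right) 20 \cdot 473 - 4781 = \left(3 + \frac{2}{5}\right) 20 \cdot 473 - 4781 = \frac{17}{5} \cdot 20 \cdot 473 - 4781 = 68 \cdot 473 - 4781 = 32164 - 4781 = 27383$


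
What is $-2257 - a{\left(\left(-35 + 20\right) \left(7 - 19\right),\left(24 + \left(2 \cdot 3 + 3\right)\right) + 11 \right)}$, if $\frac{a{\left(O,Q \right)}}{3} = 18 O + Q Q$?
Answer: $-17785$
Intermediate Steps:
$a{\left(O,Q \right)} = 3 Q^{2} + 54 O$ ($a{\left(O,Q \right)} = 3 \left(18 O + Q Q\right) = 3 \left(18 O + Q^{2}\right) = 3 \left(Q^{2} + 18 O\right) = 3 Q^{2} + 54 O$)
$-2257 - a{\left(\left(-35 + 20\right) \left(7 - 19\right),\left(24 + \left(2 \cdot 3 + 3\right)\right) + 11 \right)} = -2257 - \left(3 \left(\left(24 + \left(2 \cdot 3 + 3\right)\right) + 11\right)^{2} + 54 \left(-35 + 20\right) \left(7 - 19\right)\right) = -2257 - \left(3 \left(\left(24 + \left(6 + 3\right)\right) + 11\right)^{2} + 54 \left(\left(-15\right) \left(-12\right)\right)\right) = -2257 - \left(3 \left(\left(24 + 9\right) + 11\right)^{2} + 54 \cdot 180\right) = -2257 - \left(3 \left(33 + 11\right)^{2} + 9720\right) = -2257 - \left(3 \cdot 44^{2} + 9720\right) = -2257 - \left(3 \cdot 1936 + 9720\right) = -2257 - \left(5808 + 9720\right) = -2257 - 15528 = -17785$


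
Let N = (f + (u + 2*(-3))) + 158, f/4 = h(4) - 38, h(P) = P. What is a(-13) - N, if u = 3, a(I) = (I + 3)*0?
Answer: -19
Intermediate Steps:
a(I) = 0 (a(I) = (3 + I)*0 = 0)
f = -136 (f = 4*(4 - 38) = 4*(-34) = -136)
N = 19 (N = (-136 + (3 + 2*(-3))) + 158 = (-136 + (3 - 6)) + 158 = (-136 - 3) + 158 = -139 + 158 = 19)
a(-13) - N = 0 - 1*19 = 0 - 19 = -19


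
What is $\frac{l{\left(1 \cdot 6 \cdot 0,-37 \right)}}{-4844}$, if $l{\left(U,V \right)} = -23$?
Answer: $\frac{23}{4844} \approx 0.0047481$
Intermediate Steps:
$\frac{l{\left(1 \cdot 6 \cdot 0,-37 \right)}}{-4844} = - \frac{23}{-4844} = \left(-23\right) \left(- \frac{1}{4844}\right) = \frac{23}{4844}$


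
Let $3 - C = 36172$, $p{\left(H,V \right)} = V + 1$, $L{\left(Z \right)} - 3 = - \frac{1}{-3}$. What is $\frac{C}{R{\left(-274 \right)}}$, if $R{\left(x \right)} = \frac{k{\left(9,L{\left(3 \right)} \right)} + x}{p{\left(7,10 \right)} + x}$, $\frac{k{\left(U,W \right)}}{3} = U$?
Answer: $- \frac{9512447}{247} \approx -38512.0$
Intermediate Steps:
$L{\left(Z \right)} = \frac{10}{3}$ ($L{\left(Z \right)} = 3 - \frac{1}{-3} = 3 - - \frac{1}{3} = 3 + \frac{1}{3} = \frac{10}{3}$)
$p{\left(H,V \right)} = 1 + V$
$k{\left(U,W \right)} = 3 U$
$C = -36169$ ($C = 3 - 36172 = -36169$)
$R{\left(x \right)} = \frac{27 + x}{11 + x}$ ($R{\left(x \right)} = \frac{3 \cdot 9 + x}{\left(1 + 10\right) + x} = \frac{27 + x}{11 + x}$)
$\frac{C}{R{\left(-274 \right)}} = - \frac{36169}{\frac{1}{11 - 274} \left(27 - 274\right)} = - \frac{36169}{\frac{1}{-263} \left(-247\right)} = - \frac{36169}{\left(- \frac{1}{263}\right) \left(-247\right)} = - \frac{36169}{\frac{247}{263}} = \left(-36169\right) \frac{263}{247} = - \frac{9512447}{247}$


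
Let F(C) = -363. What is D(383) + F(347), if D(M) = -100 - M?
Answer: -846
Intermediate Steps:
D(383) + F(347) = (-100 - 1*383) - 363 = (-100 - 383) - 363 = -483 - 363 = -846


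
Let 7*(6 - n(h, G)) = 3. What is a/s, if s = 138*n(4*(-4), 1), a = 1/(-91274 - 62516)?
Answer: -1/118242540 ≈ -8.4572e-9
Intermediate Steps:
n(h, G) = 39/7 (n(h, G) = 6 - ⅐*3 = 6 - 3/7 = 39/7)
a = -1/153790 (a = 1/(-153790) = -1/153790 ≈ -6.5024e-6)
s = 5382/7 (s = 138*(39/7) = 5382/7 ≈ 768.86)
a/s = -1/(153790*5382/7) = -1/153790*7/5382 = -1/118242540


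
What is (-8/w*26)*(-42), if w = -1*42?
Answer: -208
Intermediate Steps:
w = -42
(-8/w*26)*(-42) = (-8/(-42)*26)*(-42) = (-8*(-1/42)*26)*(-42) = ((4/21)*26)*(-42) = (104/21)*(-42) = -208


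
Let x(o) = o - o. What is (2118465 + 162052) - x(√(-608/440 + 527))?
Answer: 2280517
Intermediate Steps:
x(o) = 0
(2118465 + 162052) - x(√(-608/440 + 527)) = (2118465 + 162052) - 1*0 = 2280517 + 0 = 2280517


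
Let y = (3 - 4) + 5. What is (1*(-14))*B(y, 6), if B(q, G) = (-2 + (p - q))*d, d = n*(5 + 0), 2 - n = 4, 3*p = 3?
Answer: -700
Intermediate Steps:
p = 1 (p = (⅓)*3 = 1)
n = -2 (n = 2 - 1*4 = 2 - 4 = -2)
d = -10 (d = -2*(5 + 0) = -2*5 = -10)
y = 4 (y = -1 + 5 = 4)
B(q, G) = 10 + 10*q (B(q, G) = (-2 + (1 - q))*(-10) = (-1 - q)*(-10) = 10 + 10*q)
(1*(-14))*B(y, 6) = (1*(-14))*(10 + 10*4) = -14*(10 + 40) = -14*50 = -700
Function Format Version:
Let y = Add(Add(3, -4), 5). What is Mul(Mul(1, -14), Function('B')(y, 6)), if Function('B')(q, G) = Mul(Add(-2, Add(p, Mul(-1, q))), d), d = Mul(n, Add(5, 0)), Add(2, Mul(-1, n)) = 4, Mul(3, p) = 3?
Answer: -700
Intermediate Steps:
p = 1 (p = Mul(Rational(1, 3), 3) = 1)
n = -2 (n = Add(2, Mul(-1, 4)) = Add(2, -4) = -2)
d = -10 (d = Mul(-2, Add(5, 0)) = Mul(-2, 5) = -10)
y = 4 (y = Add(-1, 5) = 4)
Function('B')(q, G) = Add(10, Mul(10, q)) (Function('B')(q, G) = Mul(Add(-2, Add(1, Mul(-1, q))), -10) = Mul(Add(-1, Mul(-1, q)), -10) = Add(10, Mul(10, q)))
Mul(Mul(1, -14), Function('B')(y, 6)) = Mul(Mul(1, -14), Add(10, Mul(10, 4))) = Mul(-14, Add(10, 40)) = Mul(-14, 50) = -700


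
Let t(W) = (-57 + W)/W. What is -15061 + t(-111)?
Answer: -557201/37 ≈ -15059.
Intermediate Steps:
t(W) = (-57 + W)/W
-15061 + t(-111) = -15061 + (-57 - 111)/(-111) = -15061 - 1/111*(-168) = -15061 + 56/37 = -557201/37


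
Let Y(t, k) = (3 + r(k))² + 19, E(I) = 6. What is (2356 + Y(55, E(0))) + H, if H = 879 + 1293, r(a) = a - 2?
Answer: 4596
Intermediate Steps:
r(a) = -2 + a
H = 2172
Y(t, k) = 19 + (1 + k)² (Y(t, k) = (3 + (-2 + k))² + 19 = (1 + k)² + 19 = 19 + (1 + k)²)
(2356 + Y(55, E(0))) + H = (2356 + (19 + (1 + 6)²)) + 2172 = (2356 + (19 + 7²)) + 2172 = (2356 + (19 + 49)) + 2172 = (2356 + 68) + 2172 = 2424 + 2172 = 4596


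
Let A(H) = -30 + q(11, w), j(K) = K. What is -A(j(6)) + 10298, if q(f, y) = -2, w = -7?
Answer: 10330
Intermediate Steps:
A(H) = -32 (A(H) = -30 - 2 = -32)
-A(j(6)) + 10298 = -1*(-32) + 10298 = 32 + 10298 = 10330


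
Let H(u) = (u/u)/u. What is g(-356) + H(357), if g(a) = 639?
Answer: 228124/357 ≈ 639.00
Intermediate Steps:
H(u) = 1/u
g(-356) + H(357) = 639 + 1/357 = 228124/357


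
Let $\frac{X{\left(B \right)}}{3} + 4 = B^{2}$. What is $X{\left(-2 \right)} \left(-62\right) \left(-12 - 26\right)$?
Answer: $0$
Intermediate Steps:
$X{\left(B \right)} = -12 + 3 B^{2}$
$X{\left(-2 \right)} \left(-62\right) \left(-12 - 26\right) = \left(-12 + 3 \left(-2\right)^{2}\right) \left(-62\right) \left(-12 - 26\right) = \left(-12 + 3 \cdot 4\right) \left(-62\right) \left(-38\right) = \left(-12 + 12\right) \left(-62\right) \left(-38\right) = 0 \left(-62\right) \left(-38\right) = 0 \left(-38\right) = 0$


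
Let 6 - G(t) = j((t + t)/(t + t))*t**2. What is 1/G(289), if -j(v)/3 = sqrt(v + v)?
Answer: -1/20927272317 + 83521*sqrt(2)/41854544634 ≈ 2.8220e-6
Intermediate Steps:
j(v) = -3*sqrt(2)*sqrt(v) (j(v) = -3*sqrt(v + v) = -3*sqrt(2)*sqrt(v))
G(t) = 6 + 3*sqrt(2)*t**2 (G(t) = 6 - (-3*sqrt(2)*sqrt((t + t)/(t + t)))*t**2 = 6 - (-3*sqrt(2)*sqrt((2*t)/((2*t))))*t**2 = 6 - (-3*sqrt(2)*sqrt((2*t)*(1/(2*t))))*t**2 = 6 - (-3*sqrt(2)*sqrt(1))*t**2 = 6 - (-3*sqrt(2)*1)*t**2 = 6 - (-3*sqrt(2))*t**2 = 6 - (-3)*sqrt(2)*t**2 = 6 + 3*sqrt(2)*t**2)
1/G(289) = 1/(6 + 3*sqrt(2)*289**2) = 1/(6 + 3*sqrt(2)*83521) = 1/(6 + 250563*sqrt(2))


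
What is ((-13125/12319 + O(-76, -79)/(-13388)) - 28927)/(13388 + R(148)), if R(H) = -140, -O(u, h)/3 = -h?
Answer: -4771009531541/2184949875456 ≈ -2.1836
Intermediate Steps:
O(u, h) = 3*h (O(u, h) = -(-3)*h = 3*h)
((-13125/12319 + O(-76, -79)/(-13388)) - 28927)/(13388 + R(148)) = ((-13125/12319 + (3*(-79))/(-13388)) - 28927)/(13388 - 140) = ((-13125*1/12319 - 237*(-1/13388)) - 28927)/13248 = ((-13125/12319 + 237/13388) - 28927)*(1/13248) = (-172797897/164926772 - 28927)*(1/13248) = -4771009531541/164926772*1/13248 = -4771009531541/2184949875456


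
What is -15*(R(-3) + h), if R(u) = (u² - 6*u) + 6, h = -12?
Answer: -315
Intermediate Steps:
R(u) = 6 + u² - 6*u
-15*(R(-3) + h) = -15*((6 + (-3)² - 6*(-3)) - 12) = -15*((6 + 9 + 18) - 12) = -15*(33 - 12) = -15*21 = -315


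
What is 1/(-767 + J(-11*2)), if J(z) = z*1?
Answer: -1/789 ≈ -0.0012674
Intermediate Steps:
J(z) = z
1/(-767 + J(-11*2)) = 1/(-767 - 11*2) = 1/(-767 - 22) = 1/(-789) = -1/789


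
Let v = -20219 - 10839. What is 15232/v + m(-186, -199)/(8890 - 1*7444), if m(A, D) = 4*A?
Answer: -3761052/3742489 ≈ -1.0050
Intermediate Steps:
v = -31058
15232/v + m(-186, -199)/(8890 - 1*7444) = 15232/(-31058) + (4*(-186))/(8890 - 1*7444) = 15232*(-1/31058) - 744/(8890 - 7444) = -7616/15529 - 744/1446 = -7616/15529 - 744*1/1446 = -7616/15529 - 124/241 = -3761052/3742489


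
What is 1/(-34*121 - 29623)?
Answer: -1/33737 ≈ -2.9641e-5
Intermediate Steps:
1/(-34*121 - 29623) = 1/(-4114 - 29623) = 1/(-33737) = -1/33737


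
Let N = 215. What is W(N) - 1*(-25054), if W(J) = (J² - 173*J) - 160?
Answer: 33924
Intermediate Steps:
W(J) = -160 + J² - 173*J
W(N) - 1*(-25054) = (-160 + 215² - 173*215) - 1*(-25054) = (-160 + 46225 - 37195) + 25054 = 8870 + 25054 = 33924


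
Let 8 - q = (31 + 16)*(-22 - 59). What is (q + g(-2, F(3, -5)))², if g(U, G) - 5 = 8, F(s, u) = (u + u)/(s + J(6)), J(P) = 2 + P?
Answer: 14653584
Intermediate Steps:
F(s, u) = 2*u/(8 + s) (F(s, u) = (u + u)/(s + (2 + 6)) = (2*u)/(s + 8) = (2*u)/(8 + s) = 2*u/(8 + s))
q = 3815 (q = 8 - (31 + 16)*(-22 - 59) = 8 - 47*(-81) = 8 - 1*(-3807) = 8 + 3807 = 3815)
g(U, G) = 13 (g(U, G) = 5 + 8 = 13)
(q + g(-2, F(3, -5)))² = (3815 + 13)² = 3828² = 14653584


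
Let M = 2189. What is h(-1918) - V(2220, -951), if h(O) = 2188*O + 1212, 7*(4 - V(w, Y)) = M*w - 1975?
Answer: -24510027/7 ≈ -3.5014e+6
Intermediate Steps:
V(w, Y) = 2003/7 - 2189*w/7 (V(w, Y) = 4 - (2189*w - 1975)/7 = 4 - (-1975 + 2189*w)/7 = 4 + (1975/7 - 2189*w/7) = 2003/7 - 2189*w/7)
h(O) = 1212 + 2188*O
h(-1918) - V(2220, -951) = (1212 + 2188*(-1918)) - (2003/7 - 2189/7*2220) = (1212 - 4196584) - (2003/7 - 4859580/7) = -4195372 - 1*(-4857577/7) = -4195372 + 4857577/7 = -24510027/7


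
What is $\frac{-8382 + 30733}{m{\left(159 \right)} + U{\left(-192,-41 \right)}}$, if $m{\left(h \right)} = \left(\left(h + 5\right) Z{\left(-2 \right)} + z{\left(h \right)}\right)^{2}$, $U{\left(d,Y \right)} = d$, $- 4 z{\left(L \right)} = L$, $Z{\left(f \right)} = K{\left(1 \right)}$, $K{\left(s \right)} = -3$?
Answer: $\frac{357616}{4521057} \approx 0.0791$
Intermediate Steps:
$Z{\left(f \right)} = -3$
$z{\left(L \right)} = - \frac{L}{4}$
$m{\left(h \right)} = \left(-15 - \frac{13 h}{4}\right)^{2}$ ($m{\left(h \right)} = \left(\left(h + 5\right) \left(-3\right) - \frac{h}{4}\right)^{2} = \left(\left(5 + h\right) \left(-3\right) - \frac{h}{4}\right)^{2} = \left(\left(-15 - 3 h\right) - \frac{h}{4}\right)^{2} = \left(-15 - \frac{13 h}{4}\right)^{2}$)
$\frac{-8382 + 30733}{m{\left(159 \right)} + U{\left(-192,-41 \right)}} = \frac{-8382 + 30733}{\frac{\left(60 + 13 \cdot 159\right)^{2}}{16} - 192} = \frac{22351}{\frac{\left(60 + 2067\right)^{2}}{16} - 192} = \frac{22351}{\frac{2127^{2}}{16} - 192} = \frac{22351}{\frac{1}{16} \cdot 4524129 - 192} = \frac{22351}{\frac{4524129}{16} - 192} = \frac{22351}{\frac{4521057}{16}} = 22351 \cdot \frac{16}{4521057} = \frac{357616}{4521057}$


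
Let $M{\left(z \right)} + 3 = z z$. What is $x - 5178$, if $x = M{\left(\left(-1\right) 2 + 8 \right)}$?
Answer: $-5145$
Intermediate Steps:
$M{\left(z \right)} = -3 + z^{2}$ ($M{\left(z \right)} = -3 + z z = -3 + z^{2}$)
$x = 33$ ($x = -3 + \left(\left(-1\right) 2 + 8\right)^{2} = -3 + \left(-2 + 8\right)^{2} = -3 + 6^{2} = -3 + 36 = 33$)
$x - 5178 = 33 - 5178 = -5145$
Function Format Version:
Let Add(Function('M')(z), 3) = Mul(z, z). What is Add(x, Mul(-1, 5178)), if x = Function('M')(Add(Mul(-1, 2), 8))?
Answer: -5145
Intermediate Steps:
Function('M')(z) = Add(-3, Pow(z, 2)) (Function('M')(z) = Add(-3, Mul(z, z)) = Add(-3, Pow(z, 2)))
x = 33 (x = Add(-3, Pow(Add(Mul(-1, 2), 8), 2)) = Add(-3, Pow(Add(-2, 8), 2)) = Add(-3, Pow(6, 2)) = Add(-3, 36) = 33)
Add(x, Mul(-1, 5178)) = Add(33, Mul(-1, 5178)) = Add(33, -5178) = -5145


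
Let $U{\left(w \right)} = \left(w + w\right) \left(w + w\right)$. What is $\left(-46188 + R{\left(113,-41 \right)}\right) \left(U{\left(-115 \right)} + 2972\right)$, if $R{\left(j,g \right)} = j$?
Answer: $-2574302400$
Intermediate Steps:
$U{\left(w \right)} = 4 w^{2}$ ($U{\left(w \right)} = 2 w 2 w = 4 w^{2}$)
$\left(-46188 + R{\left(113,-41 \right)}\right) \left(U{\left(-115 \right)} + 2972\right) = \left(-46188 + 113\right) \left(4 \left(-115\right)^{2} + 2972\right) = - 46075 \left(4 \cdot 13225 + 2972\right) = - 46075 \left(52900 + 2972\right) = \left(-46075\right) 55872 = -2574302400$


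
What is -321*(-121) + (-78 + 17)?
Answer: 38780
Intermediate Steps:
-321*(-121) + (-78 + 17) = 38841 - 61 = 38780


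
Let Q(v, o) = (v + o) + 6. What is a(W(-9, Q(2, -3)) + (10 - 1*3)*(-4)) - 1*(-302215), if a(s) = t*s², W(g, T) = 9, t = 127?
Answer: 348062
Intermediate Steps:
Q(v, o) = 6 + o + v (Q(v, o) = (o + v) + 6 = 6 + o + v)
a(s) = 127*s²
a(W(-9, Q(2, -3)) + (10 - 1*3)*(-4)) - 1*(-302215) = 127*(9 + (10 - 1*3)*(-4))² - 1*(-302215) = 127*(9 + (10 - 3)*(-4))² + 302215 = 127*(9 + 7*(-4))² + 302215 = 127*(9 - 28)² + 302215 = 127*(-19)² + 302215 = 127*361 + 302215 = 45847 + 302215 = 348062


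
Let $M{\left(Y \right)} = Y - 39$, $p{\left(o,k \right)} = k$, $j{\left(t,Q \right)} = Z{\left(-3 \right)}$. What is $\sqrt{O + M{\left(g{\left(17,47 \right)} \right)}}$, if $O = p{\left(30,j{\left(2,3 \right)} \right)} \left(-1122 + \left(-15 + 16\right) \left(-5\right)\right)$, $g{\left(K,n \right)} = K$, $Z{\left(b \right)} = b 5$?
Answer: $\sqrt{16883} \approx 129.93$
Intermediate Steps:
$Z{\left(b \right)} = 5 b$
$j{\left(t,Q \right)} = -15$ ($j{\left(t,Q \right)} = 5 \left(-3\right) = -15$)
$M{\left(Y \right)} = -39 + Y$ ($M{\left(Y \right)} = Y - 39 = -39 + Y$)
$O = 16905$ ($O = - 15 \left(-1122 + \left(-15 + 16\right) \left(-5\right)\right) = - 15 \left(-1122 + 1 \left(-5\right)\right) = - 15 \left(-1122 - 5\right) = \left(-15\right) \left(-1127\right) = 16905$)
$\sqrt{O + M{\left(g{\left(17,47 \right)} \right)}} = \sqrt{16905 + \left(-39 + 17\right)} = \sqrt{16905 - 22} = \sqrt{16883}$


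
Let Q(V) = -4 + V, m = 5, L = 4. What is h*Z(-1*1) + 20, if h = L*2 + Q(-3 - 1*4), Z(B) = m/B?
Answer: 35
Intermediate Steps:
Z(B) = 5/B
h = -3 (h = 4*2 + (-4 + (-3 - 1*4)) = 8 + (-4 + (-3 - 4)) = 8 + (-4 - 7) = 8 - 11 = -3)
h*Z(-1*1) + 20 = -15/((-1*1)) + 20 = -15/(-1) + 20 = -15*(-1) + 20 = -3*(-5) + 20 = 15 + 20 = 35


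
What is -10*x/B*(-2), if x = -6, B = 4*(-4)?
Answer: 15/2 ≈ 7.5000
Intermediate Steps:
B = -16
-10*x/B*(-2) = -(-60)/(-16)*(-2) = -(-60)*(-1)/16*(-2) = -10*3/8*(-2) = -15/4*(-2) = 15/2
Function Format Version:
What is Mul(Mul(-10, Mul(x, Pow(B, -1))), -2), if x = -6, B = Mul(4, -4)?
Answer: Rational(15, 2) ≈ 7.5000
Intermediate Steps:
B = -16
Mul(Mul(-10, Mul(x, Pow(B, -1))), -2) = Mul(Mul(-10, Mul(-6, Pow(-16, -1))), -2) = Mul(Mul(-10, Mul(-6, Rational(-1, 16))), -2) = Mul(Mul(-10, Rational(3, 8)), -2) = Mul(Rational(-15, 4), -2) = Rational(15, 2)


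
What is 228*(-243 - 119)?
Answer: -82536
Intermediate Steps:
228*(-243 - 119) = 228*(-362) = -82536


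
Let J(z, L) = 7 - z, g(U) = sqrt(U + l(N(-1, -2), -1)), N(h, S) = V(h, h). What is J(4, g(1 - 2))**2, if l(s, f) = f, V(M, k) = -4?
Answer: 9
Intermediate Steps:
N(h, S) = -4
g(U) = sqrt(-1 + U) (g(U) = sqrt(U - 1) = sqrt(-1 + U))
J(4, g(1 - 2))**2 = (7 - 1*4)**2 = (7 - 4)**2 = 3**2 = 9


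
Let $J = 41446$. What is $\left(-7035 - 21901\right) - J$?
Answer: $-70382$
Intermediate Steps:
$\left(-7035 - 21901\right) - J = \left(-7035 - 21901\right) - 41446 = -28936 - 41446 = -70382$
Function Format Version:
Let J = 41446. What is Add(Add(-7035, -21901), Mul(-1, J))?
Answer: -70382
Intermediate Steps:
Add(Add(-7035, -21901), Mul(-1, J)) = Add(Add(-7035, -21901), Mul(-1, 41446)) = Add(-28936, -41446) = -70382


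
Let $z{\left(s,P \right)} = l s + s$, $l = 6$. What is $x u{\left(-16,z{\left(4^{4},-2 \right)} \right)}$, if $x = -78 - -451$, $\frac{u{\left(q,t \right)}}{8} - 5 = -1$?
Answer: $11936$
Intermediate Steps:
$z{\left(s,P \right)} = 7 s$ ($z{\left(s,P \right)} = 6 s + s = 7 s$)
$u{\left(q,t \right)} = 32$ ($u{\left(q,t \right)} = 40 + 8 \left(-1\right) = 40 - 8 = 32$)
$x = 373$ ($x = -78 + 451 = 373$)
$x u{\left(-16,z{\left(4^{4},-2 \right)} \right)} = 373 \cdot 32 = 11936$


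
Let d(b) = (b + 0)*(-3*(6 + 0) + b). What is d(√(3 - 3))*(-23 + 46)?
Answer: 0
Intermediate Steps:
d(b) = b*(-18 + b) (d(b) = b*(-3*6 + b) = b*(-18 + b))
d(√(3 - 3))*(-23 + 46) = (√(3 - 3)*(-18 + √(3 - 3)))*(-23 + 46) = (√0*(-18 + √0))*23 = (0*(-18 + 0))*23 = (0*(-18))*23 = 0*23 = 0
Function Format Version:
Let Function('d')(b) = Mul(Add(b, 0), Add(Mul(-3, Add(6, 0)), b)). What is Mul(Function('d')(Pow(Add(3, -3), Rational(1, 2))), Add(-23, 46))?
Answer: 0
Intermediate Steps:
Function('d')(b) = Mul(b, Add(-18, b)) (Function('d')(b) = Mul(b, Add(Mul(-3, 6), b)) = Mul(b, Add(-18, b)))
Mul(Function('d')(Pow(Add(3, -3), Rational(1, 2))), Add(-23, 46)) = Mul(Mul(Pow(Add(3, -3), Rational(1, 2)), Add(-18, Pow(Add(3, -3), Rational(1, 2)))), Add(-23, 46)) = Mul(Mul(Pow(0, Rational(1, 2)), Add(-18, Pow(0, Rational(1, 2)))), 23) = Mul(Mul(0, Add(-18, 0)), 23) = Mul(Mul(0, -18), 23) = Mul(0, 23) = 0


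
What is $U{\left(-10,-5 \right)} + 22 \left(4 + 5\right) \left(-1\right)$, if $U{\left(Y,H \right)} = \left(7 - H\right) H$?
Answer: $-258$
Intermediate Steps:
$U{\left(Y,H \right)} = H \left(7 - H\right)$
$U{\left(-10,-5 \right)} + 22 \left(4 + 5\right) \left(-1\right) = - 5 \left(7 - -5\right) + 22 \left(4 + 5\right) \left(-1\right) = - 5 \left(7 + 5\right) + 22 \cdot 9 \left(-1\right) = \left(-5\right) 12 + 22 \left(-9\right) = -60 - 198 = -258$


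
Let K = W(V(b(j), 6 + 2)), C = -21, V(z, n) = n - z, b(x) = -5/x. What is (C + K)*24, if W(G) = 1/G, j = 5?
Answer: -1504/3 ≈ -501.33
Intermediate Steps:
K = ⅑ (K = 1/((6 + 2) - (-5)/5) = 1/(8 - (-5)/5) = 1/(8 - 1*(-1)) = 1/(8 + 1) = 1/9 = ⅑ ≈ 0.11111)
(C + K)*24 = (-21 + ⅑)*24 = -188/9*24 = -1504/3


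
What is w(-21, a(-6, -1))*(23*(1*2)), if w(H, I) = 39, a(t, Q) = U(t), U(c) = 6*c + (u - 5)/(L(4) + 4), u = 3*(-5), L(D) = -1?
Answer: 1794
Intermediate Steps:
u = -15
U(c) = -20/3 + 6*c (U(c) = 6*c + (-15 - 5)/(-1 + 4) = 6*c - 20/3 = -20/3 + 6*c)
a(t, Q) = -20/3 + 6*t
w(-21, a(-6, -1))*(23*(1*2)) = 39*(23*(1*2)) = 39*(23*2) = 39*46 = 1794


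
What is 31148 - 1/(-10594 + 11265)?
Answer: 20900307/671 ≈ 31148.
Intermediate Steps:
31148 - 1/(-10594 + 11265) = 31148 - 1/671 = 20900307/671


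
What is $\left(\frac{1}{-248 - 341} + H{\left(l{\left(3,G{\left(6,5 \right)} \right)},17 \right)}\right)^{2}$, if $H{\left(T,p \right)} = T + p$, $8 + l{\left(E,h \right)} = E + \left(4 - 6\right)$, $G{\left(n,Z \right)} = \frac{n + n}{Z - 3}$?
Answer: $\frac{34680321}{346921} \approx 99.966$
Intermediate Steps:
$G{\left(n,Z \right)} = \frac{2 n}{-3 + Z}$
$l{\left(E,h \right)} = -10 + E$ ($l{\left(E,h \right)} = -8 + \left(E + \left(4 - 6\right)\right) = -8 + \left(E - 2\right) = -8 + \left(-2 + E\right) = -10 + E$)
$\left(\frac{1}{-248 - 341} + H{\left(l{\left(3,G{\left(6,5 \right)} \right)},17 \right)}\right)^{2} = \left(\frac{1}{-248 - 341} + \left(\left(-10 + 3\right) + 17\right)\right)^{2} = \left(\frac{1}{-589} + \left(-7 + 17\right)\right)^{2} = \left(- \frac{1}{589} + 10\right)^{2} = \left(\frac{5889}{589}\right)^{2} = \frac{34680321}{346921}$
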